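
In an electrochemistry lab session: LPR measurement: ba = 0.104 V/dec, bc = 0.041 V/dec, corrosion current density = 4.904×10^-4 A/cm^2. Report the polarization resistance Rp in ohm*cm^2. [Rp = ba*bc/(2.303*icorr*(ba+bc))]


Apply the Stern-Geary equation: Rp = ba*bc / (2.303*icorr*(ba+bc))
ba*bc = 0.104*0.041 = 0.004264
ba+bc = 0.145; 2.303*icorr*(ba+bc) = 2.303*4.904×10^-4*0.145 = 1.6376172×10^-4
Rp = 0.004264 / 1.6376172×10^-4 = 26.04 ohm*cm^2

26.04 ohm*cm^2


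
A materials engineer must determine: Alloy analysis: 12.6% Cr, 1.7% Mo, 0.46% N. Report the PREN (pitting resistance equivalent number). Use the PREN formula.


Apply the PREN formula: PREN = Cr + 3.3*Mo + 16*N
PREN = 12.6 + 3.3*1.7 + 16*0.46
PREN = 12.6 + 5.61 + 7.36 = 25.57

25.57


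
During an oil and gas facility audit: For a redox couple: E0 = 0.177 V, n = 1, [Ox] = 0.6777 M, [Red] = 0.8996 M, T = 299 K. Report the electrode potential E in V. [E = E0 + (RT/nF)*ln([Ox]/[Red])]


Apply the Nernst equation: E = E0 + (RT/nF)*ln([Ox]/[Red])
Step 1: RT/nF = 8.314*299/(1*96485) = 0.02576448 V
Step 2: [Ox]/[Red] = 0.6777/0.8996 = 0.753335
Step 3: ln(0.753335) = -0.283245
Step 4: correction = 0.02576448 * -0.283245 = -0.0073 V
E = 0.177 + -0.0073 = 0.1697 V

0.1697 V


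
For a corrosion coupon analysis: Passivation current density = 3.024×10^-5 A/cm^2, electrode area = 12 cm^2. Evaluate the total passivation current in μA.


I = i_pass * A, then convert A → μA (×10^6)
I = 3.024×10^-5 * 12 * 10^6 = 362.88 μA

362.88 μA


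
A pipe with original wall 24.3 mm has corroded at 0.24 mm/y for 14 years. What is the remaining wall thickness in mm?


Remaining wall = original − CR × time
t = 24.3 − 0.24*14 = 24.3 − 3.36 = 20.94 mm

20.94 mm


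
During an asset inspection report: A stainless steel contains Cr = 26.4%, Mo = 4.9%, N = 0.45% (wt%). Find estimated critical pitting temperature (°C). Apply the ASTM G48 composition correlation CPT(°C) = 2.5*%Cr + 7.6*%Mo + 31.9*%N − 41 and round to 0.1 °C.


Apply the ASTM G48 empirical CPT estimate: CPT(°C) = 2.5*%Cr + 7.6*%Mo + 31.9*%N − 41
2.5*26.4 = 66; 7.6*4.9 = 37.24; 31.9*0.45 = 14.355
CPT = 66 + 37.24 + 14.355 − 41 = 76.595 °C
Rounded to 0.1 °C: CPT ≈ 76.6 °C

76.6 °C


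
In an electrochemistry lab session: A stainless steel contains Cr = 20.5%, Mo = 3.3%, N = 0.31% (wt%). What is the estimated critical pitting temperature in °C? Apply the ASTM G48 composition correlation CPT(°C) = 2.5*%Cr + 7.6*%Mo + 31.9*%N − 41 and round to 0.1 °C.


Apply the ASTM G48 empirical CPT estimate: CPT(°C) = 2.5*%Cr + 7.6*%Mo + 31.9*%N − 41
2.5*20.5 = 51.25; 7.6*3.3 = 25.08; 31.9*0.31 = 9.889
CPT = 51.25 + 25.08 + 9.889 − 41 = 45.219 °C
Rounded to 0.1 °C: CPT ≈ 45.2 °C

45.2 °C


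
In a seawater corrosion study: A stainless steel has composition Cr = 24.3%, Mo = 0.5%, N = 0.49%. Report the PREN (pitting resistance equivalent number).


Apply the PREN formula: PREN = Cr + 3.3*Mo + 16*N
PREN = 24.3 + 3.3*0.5 + 16*0.49
PREN = 24.3 + 1.65 + 7.84 = 33.79

33.79


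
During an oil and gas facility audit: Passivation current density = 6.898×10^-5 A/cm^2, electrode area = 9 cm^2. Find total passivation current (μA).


I = i_pass * A, then convert A → μA (×10^6)
I = 6.898×10^-5 * 9 * 10^6 = 620.82 μA

620.82 μA


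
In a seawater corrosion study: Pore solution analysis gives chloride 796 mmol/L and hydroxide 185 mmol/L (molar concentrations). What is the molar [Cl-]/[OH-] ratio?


Threshold parameter = [Cl-] / [OH-] (molar basis; both in mmol/L, so units cancel)
Ratio = 796 / 185 = 4.3

4.3


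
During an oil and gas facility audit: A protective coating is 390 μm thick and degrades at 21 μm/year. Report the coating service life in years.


Service life = thickness / degradation rate
Life = 390 / 21 = 18.6 years

18.6 years


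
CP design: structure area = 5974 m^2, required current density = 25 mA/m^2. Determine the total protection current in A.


I = area * current density, then convert mA → A (÷1000)
I = 5974 * 25 / 1000 = 149.35 A

149.35 A


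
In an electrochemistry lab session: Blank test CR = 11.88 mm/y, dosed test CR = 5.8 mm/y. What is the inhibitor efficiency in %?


Apply the inhibitor-efficiency definition: IE = (CR_blank − CR_inh)/CR_blank × 100
IE = (11.88 − 5.8) / 11.88 × 100
IE = 6.08 / 11.88 × 100 = 51.2 %

51.2 %


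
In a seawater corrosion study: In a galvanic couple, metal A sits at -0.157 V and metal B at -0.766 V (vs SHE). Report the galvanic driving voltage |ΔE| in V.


Driving voltage is the absolute potential difference.
|ΔE| = |-0.157 − (-0.766)| = 0.609 V

0.609 V


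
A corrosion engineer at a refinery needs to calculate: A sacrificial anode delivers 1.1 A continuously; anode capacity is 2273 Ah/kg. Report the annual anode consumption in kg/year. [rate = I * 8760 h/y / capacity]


Annual consumption = current * hours per year / capacity
Rate = 1.1 * 8760 / 2273 = 4.2 kg/year

4.2 kg/year


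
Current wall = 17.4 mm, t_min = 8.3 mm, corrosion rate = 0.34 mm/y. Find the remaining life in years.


Apply the remaining-life relation: RL = (t_current − t_min) / CR
RL = (17.4 − 8.3) / 0.34 = 9.1 / 0.34 = 26.8 years

26.8 years


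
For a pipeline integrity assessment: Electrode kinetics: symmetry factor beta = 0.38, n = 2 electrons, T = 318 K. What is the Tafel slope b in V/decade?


Apply the Tafel slope relation: b = 2.303*R*T/(beta*n*F)
Numerator: 2.303 * 8.314 * 318 = 6088.79
Denominator: 0.38 * 2 * 96485 = 73328.6
b = 6088.79 / 73328.6 = 0.083 V/decade

0.083 V/decade


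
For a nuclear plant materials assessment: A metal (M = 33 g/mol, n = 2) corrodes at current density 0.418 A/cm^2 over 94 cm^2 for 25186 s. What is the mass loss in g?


Apply Faraday's law: m = i*A*t*M / (n*F)
Total charge passed Q = i*A*t = 0.418*94*25186 = 989608.312 C
m = Q*M/(n*F) = 989608.312*33/(2*96485) = 169.23394 g

169.23394 g


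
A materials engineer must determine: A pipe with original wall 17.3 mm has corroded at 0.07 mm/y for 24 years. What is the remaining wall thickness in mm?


Remaining wall = original − CR × time
t = 17.3 − 0.07*24 = 17.3 − 1.68 = 15.62 mm

15.62 mm


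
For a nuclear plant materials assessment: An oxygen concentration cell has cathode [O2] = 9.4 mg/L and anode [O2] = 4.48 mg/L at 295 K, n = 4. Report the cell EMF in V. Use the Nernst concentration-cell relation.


Apply the Nernst concentration-cell relation: E = (RT/nF)*ln(C_cathode/C_anode)
RT/nF = 8.314*295/(4*96485) = 0.00635495 V
ln(9.4/4.48) = 0.74109
E = 0.00635495 * 0.74109 = 0.00471 V

0.00471 V


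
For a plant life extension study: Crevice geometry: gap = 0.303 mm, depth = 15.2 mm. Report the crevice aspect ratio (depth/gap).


Aspect ratio = depth / gap
Ratio = 15.2 / 0.303 = 50.2

50.2


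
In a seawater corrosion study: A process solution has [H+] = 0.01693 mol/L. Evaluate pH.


pH = −log10[H+]
pH = −log10(0.01693) = 1.77

1.77


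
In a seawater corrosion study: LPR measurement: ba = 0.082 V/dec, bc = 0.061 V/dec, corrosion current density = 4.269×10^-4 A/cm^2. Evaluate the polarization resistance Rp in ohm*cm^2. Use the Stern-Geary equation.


Apply the Stern-Geary equation: Rp = ba*bc / (2.303*icorr*(ba+bc))
ba*bc = 0.082*0.061 = 0.005002
ba+bc = 0.143; 2.303*icorr*(ba+bc) = 2.303*4.269×10^-4*0.143 = 1.4059055×10^-4
Rp = 0.005002 / 1.4059055×10^-4 = 35.58 ohm*cm^2

35.58 ohm*cm^2


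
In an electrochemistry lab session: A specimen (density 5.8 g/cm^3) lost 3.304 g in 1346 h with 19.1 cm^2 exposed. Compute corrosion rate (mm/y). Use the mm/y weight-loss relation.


Apply the mm/y weight-loss relation: CR = 87600 * W / (D * A * T)
Numerator: 87600 * 3.304 = 289430.4
Denominator: 5.8 * 19.1 * 1346 = 149109.88
CR = 289430.4 / 149109.88 = 1.94105 mm/y

1.94105 mm/y


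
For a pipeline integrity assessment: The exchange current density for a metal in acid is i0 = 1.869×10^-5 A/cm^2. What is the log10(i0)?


i0 = 1.869×10^-5 A/cm^2
log10(i0) = -4.728

-4.728


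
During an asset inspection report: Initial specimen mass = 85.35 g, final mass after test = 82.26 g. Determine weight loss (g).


Weight loss = initial − final
WL = 85.35 − 82.26 = 3.09 g

3.09 g


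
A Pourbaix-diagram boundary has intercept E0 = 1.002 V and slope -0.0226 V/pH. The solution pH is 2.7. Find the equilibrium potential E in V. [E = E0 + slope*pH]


Apply the Pourbaix line equation: E = E0 + slope*pH
E = 1.002 + (-0.0226)*2.7 = 1.002 + (-0.06102) = 0.94098 V
Rounded to 3 decimal places: E = 0.941 V

0.941 V


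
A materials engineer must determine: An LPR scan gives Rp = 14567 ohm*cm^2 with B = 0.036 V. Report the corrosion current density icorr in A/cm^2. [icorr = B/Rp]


Apply the Stern-Geary relation: icorr = B / Rp
icorr = 0.036 / 14567 = 2.471×10^-6 A/cm^2

2.471×10^-6 A/cm^2


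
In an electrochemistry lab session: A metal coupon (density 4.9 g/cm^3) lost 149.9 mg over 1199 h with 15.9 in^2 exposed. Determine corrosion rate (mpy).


Apply the mpy weight-loss relation: CR = 534 * W / (D * A * T)
Numerator: 534 * 149.9 = 80046.6
Denominator: 4.9 * 15.9 * 1199 = 93414.09
CR = 80046.6 / 93414.09 = 0.8569 mpy

0.8569 mpy


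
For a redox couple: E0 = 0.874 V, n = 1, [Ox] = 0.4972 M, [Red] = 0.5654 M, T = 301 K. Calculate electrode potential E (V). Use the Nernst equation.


Apply the Nernst equation: E = E0 + (RT/nF)*ln([Ox]/[Red])
Step 1: RT/nF = 8.314*301/(1*96485) = 0.02593682 V
Step 2: [Ox]/[Red] = 0.4972/0.5654 = 0.879377
Step 3: ln(0.879377) = -0.128542
Step 4: correction = 0.02593682 * -0.128542 = -0.0033 V
E = 0.874 + -0.0033 = 0.8707 V

0.8707 V


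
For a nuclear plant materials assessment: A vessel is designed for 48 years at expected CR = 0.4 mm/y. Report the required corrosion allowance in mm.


Corrosion allowance = CR × design life
CA = 0.4 * 48 = 19.2 mm

19.2 mm


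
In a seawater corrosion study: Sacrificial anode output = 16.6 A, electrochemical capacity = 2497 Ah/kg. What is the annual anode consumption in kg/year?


Annual consumption = current * hours per year / capacity
Rate = 16.6 * 8760 / 2497 = 58.2 kg/year

58.2 kg/year


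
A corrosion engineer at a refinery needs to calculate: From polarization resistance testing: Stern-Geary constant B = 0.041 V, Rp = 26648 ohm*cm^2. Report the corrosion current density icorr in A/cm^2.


Apply the Stern-Geary relation: icorr = B / Rp
icorr = 0.041 / 26648 = 1.539×10^-6 A/cm^2

1.539×10^-6 A/cm^2


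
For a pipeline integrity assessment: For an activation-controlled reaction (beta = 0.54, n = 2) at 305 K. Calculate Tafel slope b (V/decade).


Apply the Tafel slope relation: b = 2.303*R*T/(beta*n*F)
Numerator: 2.303 * 8.314 * 305 = 5839.88
Denominator: 0.54 * 2 * 96485 = 104203.8
b = 5839.88 / 104203.8 = 0.056 V/decade

0.056 V/decade


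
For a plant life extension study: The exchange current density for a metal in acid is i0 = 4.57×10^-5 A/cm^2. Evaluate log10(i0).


i0 = 4.57×10^-5 A/cm^2
log10(i0) = -4.34

-4.34


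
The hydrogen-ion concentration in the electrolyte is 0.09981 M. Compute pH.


pH = −log10[H+]
pH = −log10(0.09981) = 1.0

1.0


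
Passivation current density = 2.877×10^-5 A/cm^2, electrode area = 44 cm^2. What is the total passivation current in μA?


I = i_pass * A, then convert A → μA (×10^6)
I = 2.877×10^-5 * 44 * 10^6 = 1265.88 μA

1265.88 μA


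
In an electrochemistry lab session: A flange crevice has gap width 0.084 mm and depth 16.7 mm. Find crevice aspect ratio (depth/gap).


Aspect ratio = depth / gap
Ratio = 16.7 / 0.084 = 198.8

198.8


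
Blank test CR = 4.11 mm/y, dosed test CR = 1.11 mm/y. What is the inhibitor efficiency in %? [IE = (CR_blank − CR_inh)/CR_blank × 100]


Apply the inhibitor-efficiency definition: IE = (CR_blank − CR_inh)/CR_blank × 100
IE = (4.11 − 1.11) / 4.11 × 100
IE = 3.0 / 4.11 × 100 = 73.0 %

73.0 %


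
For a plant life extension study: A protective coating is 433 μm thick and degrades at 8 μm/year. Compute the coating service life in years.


Service life = thickness / degradation rate
Life = 433 / 8 = 54.1 years

54.1 years


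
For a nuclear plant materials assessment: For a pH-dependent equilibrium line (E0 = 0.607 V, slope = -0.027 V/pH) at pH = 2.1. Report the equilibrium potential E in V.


Apply the Pourbaix line equation: E = E0 + slope*pH
E = 0.607 + (-0.027)*2.1 = 0.607 + (-0.0567) = 0.5503 V
Rounded to 4 decimal places: E = 0.5503 V

0.5503 V


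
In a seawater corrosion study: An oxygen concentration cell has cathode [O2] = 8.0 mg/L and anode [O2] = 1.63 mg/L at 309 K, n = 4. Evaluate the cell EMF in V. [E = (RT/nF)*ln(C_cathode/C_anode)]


Apply the Nernst concentration-cell relation: E = (RT/nF)*ln(C_cathode/C_anode)
RT/nF = 8.314*309/(4*96485) = 0.00665654 V
ln(8.0/1.63) = 1.59086
E = 0.00665654 * 1.59086 = 0.01059 V

0.01059 V


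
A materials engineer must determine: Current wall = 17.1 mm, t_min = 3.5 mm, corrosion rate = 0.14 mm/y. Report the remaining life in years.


Apply the remaining-life relation: RL = (t_current − t_min) / CR
RL = (17.1 − 3.5) / 0.14 = 13.6 / 0.14 = 97.1 years

97.1 years


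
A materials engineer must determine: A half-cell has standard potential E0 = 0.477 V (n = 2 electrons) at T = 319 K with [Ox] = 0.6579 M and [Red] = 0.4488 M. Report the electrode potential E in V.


Apply the Nernst equation: E = E0 + (RT/nF)*ln([Ox]/[Red])
Step 1: RT/nF = 8.314*319/(2*96485) = 0.01374393 V
Step 2: [Ox]/[Red] = 0.6579/0.4488 = 1.465909
Step 3: ln(1.465909) = 0.382476
Step 4: correction = 0.01374393 * 0.382476 = 0.0053 V
E = 0.477 + 0.0053 = 0.4823 V

0.4823 V


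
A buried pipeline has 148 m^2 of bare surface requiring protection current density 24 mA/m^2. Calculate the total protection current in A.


I = area * current density, then convert mA → A (÷1000)
I = 148 * 24 / 1000 = 3.55 A

3.55 A


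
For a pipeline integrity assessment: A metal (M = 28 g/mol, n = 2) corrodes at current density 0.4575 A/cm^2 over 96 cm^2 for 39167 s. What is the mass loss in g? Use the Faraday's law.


Apply Faraday's law: m = i*A*t*M / (n*F)
Total charge passed Q = i*A*t = 0.4575*96*39167 = 1720214.64 C
m = Q*M/(n*F) = 1720214.64*28/(2*96485) = 249.604 g

249.604 g


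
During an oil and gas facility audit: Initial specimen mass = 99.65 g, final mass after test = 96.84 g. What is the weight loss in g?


Weight loss = initial − final
WL = 99.65 − 96.84 = 2.81 g

2.81 g


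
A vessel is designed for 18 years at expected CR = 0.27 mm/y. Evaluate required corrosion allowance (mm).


Corrosion allowance = CR × design life
CA = 0.27 * 18 = 4.86 mm

4.86 mm


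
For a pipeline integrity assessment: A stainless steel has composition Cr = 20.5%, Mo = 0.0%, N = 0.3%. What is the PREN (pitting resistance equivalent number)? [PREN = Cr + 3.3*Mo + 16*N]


Apply the PREN formula: PREN = Cr + 3.3*Mo + 16*N
PREN = 20.5 + 3.3*0.0 + 16*0.3
PREN = 20.5 + 0.0 + 4.8 = 25.3

25.3


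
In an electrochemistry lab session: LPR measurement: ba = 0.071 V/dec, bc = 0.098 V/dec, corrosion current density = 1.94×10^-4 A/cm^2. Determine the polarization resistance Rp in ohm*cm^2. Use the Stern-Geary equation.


Apply the Stern-Geary equation: Rp = ba*bc / (2.303*icorr*(ba+bc))
ba*bc = 0.071*0.098 = 0.006958
ba+bc = 0.169; 2.303*icorr*(ba+bc) = 2.303*1.94×10^-4*0.169 = 7.5506158×10^-5
Rp = 0.006958 / 7.5506158×10^-5 = 92.2 ohm*cm^2

92.2 ohm*cm^2


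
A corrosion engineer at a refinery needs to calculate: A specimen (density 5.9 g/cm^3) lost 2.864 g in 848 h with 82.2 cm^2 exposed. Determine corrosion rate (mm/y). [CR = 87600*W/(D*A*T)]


Apply the mm/y weight-loss relation: CR = 87600 * W / (D * A * T)
Numerator: 87600 * 2.864 = 250886.4
Denominator: 5.9 * 82.2 * 848 = 411263.04
CR = 250886.4 / 411263.04 = 0.610039 mm/y

0.610039 mm/y


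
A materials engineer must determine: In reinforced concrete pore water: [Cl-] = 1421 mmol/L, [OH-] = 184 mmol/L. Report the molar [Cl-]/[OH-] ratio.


Threshold parameter = [Cl-] / [OH-] (molar basis; both in mmol/L, so units cancel)
Ratio = 1421 / 184 = 7.72

7.72


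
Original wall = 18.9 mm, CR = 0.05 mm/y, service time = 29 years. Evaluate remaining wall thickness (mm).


Remaining wall = original − CR × time
t = 18.9 − 0.05*29 = 18.9 − 1.45 = 17.45 mm

17.45 mm


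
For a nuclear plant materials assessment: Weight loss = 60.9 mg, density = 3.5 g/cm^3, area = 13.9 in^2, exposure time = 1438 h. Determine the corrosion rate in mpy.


Apply the mpy weight-loss relation: CR = 534 * W / (D * A * T)
Numerator: 534 * 60.9 = 32520.6
Denominator: 3.5 * 13.9 * 1438 = 69958.7
CR = 32520.6 / 69958.7 = 0.4649 mpy

0.4649 mpy


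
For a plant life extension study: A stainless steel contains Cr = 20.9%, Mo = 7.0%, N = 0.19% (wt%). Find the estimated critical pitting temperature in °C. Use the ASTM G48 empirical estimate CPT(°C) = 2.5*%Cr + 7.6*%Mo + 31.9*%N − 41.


Apply the ASTM G48 empirical CPT estimate: CPT(°C) = 2.5*%Cr + 7.6*%Mo + 31.9*%N − 41
2.5*20.9 = 52.25; 7.6*7.0 = 53.2; 31.9*0.19 = 6.061
CPT = 52.25 + 53.2 + 6.061 − 41 = 70.511 °C
Rounded to 0.1 °C: CPT ≈ 70.5 °C

70.5 °C


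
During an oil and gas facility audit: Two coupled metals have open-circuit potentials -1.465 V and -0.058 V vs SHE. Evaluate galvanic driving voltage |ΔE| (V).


Driving voltage is the absolute potential difference.
|ΔE| = |-1.465 − (-0.058)| = 1.407 V

1.407 V


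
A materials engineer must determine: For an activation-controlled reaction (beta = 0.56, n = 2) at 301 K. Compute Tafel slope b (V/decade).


Apply the Tafel slope relation: b = 2.303*R*T/(beta*n*F)
Numerator: 2.303 * 8.314 * 301 = 5763.29
Denominator: 0.56 * 2 * 96485 = 108063.2
b = 5763.29 / 108063.2 = 0.053 V/decade

0.053 V/decade


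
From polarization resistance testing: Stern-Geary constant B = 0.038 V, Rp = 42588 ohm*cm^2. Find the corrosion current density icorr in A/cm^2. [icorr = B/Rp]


Apply the Stern-Geary relation: icorr = B / Rp
icorr = 0.038 / 42588 = 8.923×10^-7 A/cm^2

8.923×10^-7 A/cm^2


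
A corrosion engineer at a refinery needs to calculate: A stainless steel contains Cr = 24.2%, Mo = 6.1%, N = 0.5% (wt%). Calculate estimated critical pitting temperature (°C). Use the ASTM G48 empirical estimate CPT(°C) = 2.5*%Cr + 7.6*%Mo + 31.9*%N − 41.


Apply the ASTM G48 empirical CPT estimate: CPT(°C) = 2.5*%Cr + 7.6*%Mo + 31.9*%N − 41
2.5*24.2 = 60.5; 7.6*6.1 = 46.36; 31.9*0.5 = 15.95
CPT = 60.5 + 46.36 + 15.95 − 41 = 81.81 °C
Rounded to 0.1 °C: CPT ≈ 81.8 °C

81.8 °C


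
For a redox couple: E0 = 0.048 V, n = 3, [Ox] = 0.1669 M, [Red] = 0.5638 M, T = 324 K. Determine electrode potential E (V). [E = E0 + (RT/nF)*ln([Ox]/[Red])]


Apply the Nernst equation: E = E0 + (RT/nF)*ln([Ox]/[Red])
Step 1: RT/nF = 8.314*324/(3*96485) = 0.00930623 V
Step 2: [Ox]/[Red] = 0.1669/0.5638 = 0.296027
Step 3: ln(0.296027) = -1.217305
Step 4: correction = 0.00930623 * -1.217305 = -0.0113 V
E = 0.048 + -0.0113 = 0.0367 V

0.0367 V


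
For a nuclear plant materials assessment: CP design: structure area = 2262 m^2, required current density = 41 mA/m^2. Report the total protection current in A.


I = area * current density, then convert mA → A (÷1000)
I = 2262 * 41 / 1000 = 92.74 A

92.74 A


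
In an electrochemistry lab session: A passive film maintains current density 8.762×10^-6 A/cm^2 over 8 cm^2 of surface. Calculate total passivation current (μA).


I = i_pass * A, then convert A → μA (×10^6)
I = 8.762×10^-6 * 8 * 10^6 = 70.1 μA

70.1 μA


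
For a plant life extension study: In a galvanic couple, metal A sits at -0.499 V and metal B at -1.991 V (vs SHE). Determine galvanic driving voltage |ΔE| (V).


Driving voltage is the absolute potential difference.
|ΔE| = |-0.499 − (-1.991)| = 1.492 V

1.492 V


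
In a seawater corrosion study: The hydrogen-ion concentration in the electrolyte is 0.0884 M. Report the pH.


pH = −log10[H+]
pH = −log10(0.0884) = 1.05

1.05


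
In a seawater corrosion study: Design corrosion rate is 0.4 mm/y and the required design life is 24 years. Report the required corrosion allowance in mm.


Corrosion allowance = CR × design life
CA = 0.4 * 24 = 9.6 mm

9.6 mm


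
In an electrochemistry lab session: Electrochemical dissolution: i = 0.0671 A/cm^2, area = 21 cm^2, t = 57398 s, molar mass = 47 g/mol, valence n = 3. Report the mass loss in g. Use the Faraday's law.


Apply Faraday's law: m = i*A*t*M / (n*F)
Total charge passed Q = i*A*t = 0.0671*21*57398 = 80879.5218 C
m = Q*M/(n*F) = 80879.5218*47/(3*96485) = 13.13274 g

13.13274 g


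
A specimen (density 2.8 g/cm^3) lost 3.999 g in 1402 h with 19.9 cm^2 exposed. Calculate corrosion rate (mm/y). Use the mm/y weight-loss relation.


Apply the mm/y weight-loss relation: CR = 87600 * W / (D * A * T)
Numerator: 87600 * 3.999 = 350312.4
Denominator: 2.8 * 19.9 * 1402 = 78119.44
CR = 350312.4 / 78119.44 = 4.48432 mm/y

4.48432 mm/y


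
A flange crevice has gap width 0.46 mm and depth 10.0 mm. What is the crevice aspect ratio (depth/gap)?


Aspect ratio = depth / gap
Ratio = 10.0 / 0.46 = 21.7

21.7


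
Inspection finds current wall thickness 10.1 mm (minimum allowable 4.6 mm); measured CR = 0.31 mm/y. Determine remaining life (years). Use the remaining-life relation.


Apply the remaining-life relation: RL = (t_current − t_min) / CR
RL = (10.1 − 4.6) / 0.31 = 5.5 / 0.31 = 17.7 years

17.7 years


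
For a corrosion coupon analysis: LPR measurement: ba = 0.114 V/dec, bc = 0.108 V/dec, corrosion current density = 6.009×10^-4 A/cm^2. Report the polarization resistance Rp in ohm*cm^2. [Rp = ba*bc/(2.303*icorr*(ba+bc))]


Apply the Stern-Geary equation: Rp = ba*bc / (2.303*icorr*(ba+bc))
ba*bc = 0.114*0.108 = 0.012312
ba+bc = 0.222; 2.303*icorr*(ba+bc) = 2.303*6.009×10^-4*0.222 = 3.0721974×10^-4
Rp = 0.012312 / 3.0721974×10^-4 = 40.08 ohm*cm^2

40.08 ohm*cm^2


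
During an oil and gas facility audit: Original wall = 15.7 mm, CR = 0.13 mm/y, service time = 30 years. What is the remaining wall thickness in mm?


Remaining wall = original − CR × time
t = 15.7 − 0.13*30 = 15.7 − 3.9 = 11.8 mm

11.8 mm


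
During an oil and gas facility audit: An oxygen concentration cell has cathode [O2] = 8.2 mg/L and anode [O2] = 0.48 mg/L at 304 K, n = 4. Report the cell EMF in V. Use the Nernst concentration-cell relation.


Apply the Nernst concentration-cell relation: E = (RT/nF)*ln(C_cathode/C_anode)
RT/nF = 8.314*304/(4*96485) = 0.00654883 V
ln(8.2/0.48) = 2.8381
E = 0.00654883 * 2.8381 = 0.01859 V

0.01859 V


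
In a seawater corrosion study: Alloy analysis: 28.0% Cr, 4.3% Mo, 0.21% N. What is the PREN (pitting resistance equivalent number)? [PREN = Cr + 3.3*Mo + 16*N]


Apply the PREN formula: PREN = Cr + 3.3*Mo + 16*N
PREN = 28.0 + 3.3*4.3 + 16*0.21
PREN = 28.0 + 14.19 + 3.36 = 45.55

45.55


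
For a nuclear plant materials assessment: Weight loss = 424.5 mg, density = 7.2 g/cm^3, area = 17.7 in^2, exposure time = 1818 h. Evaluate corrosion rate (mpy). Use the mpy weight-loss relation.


Apply the mpy weight-loss relation: CR = 534 * W / (D * A * T)
Numerator: 534 * 424.5 = 226683.0
Denominator: 7.2 * 17.7 * 1818 = 231685.92
CR = 226683.0 / 231685.92 = 0.978 mpy

0.978 mpy


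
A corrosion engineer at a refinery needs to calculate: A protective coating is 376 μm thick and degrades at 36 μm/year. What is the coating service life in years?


Service life = thickness / degradation rate
Life = 376 / 36 = 10.4 years

10.4 years


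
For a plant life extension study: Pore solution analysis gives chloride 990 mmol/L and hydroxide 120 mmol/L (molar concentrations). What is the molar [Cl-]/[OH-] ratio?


Threshold parameter = [Cl-] / [OH-] (molar basis; both in mmol/L, so units cancel)
Ratio = 990 / 120 = 8.25

8.25


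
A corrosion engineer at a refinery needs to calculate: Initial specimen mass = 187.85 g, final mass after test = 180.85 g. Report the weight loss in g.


Weight loss = initial − final
WL = 187.85 − 180.85 = 7.0 g

7.0 g


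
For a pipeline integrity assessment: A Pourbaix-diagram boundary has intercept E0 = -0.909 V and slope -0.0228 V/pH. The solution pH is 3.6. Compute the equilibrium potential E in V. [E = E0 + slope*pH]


Apply the Pourbaix line equation: E = E0 + slope*pH
E = -0.909 + (-0.0228)*3.6 = -0.909 + (-0.08208) = -0.99108 V
Rounded to 3 decimal places: E = -0.991 V

-0.991 V


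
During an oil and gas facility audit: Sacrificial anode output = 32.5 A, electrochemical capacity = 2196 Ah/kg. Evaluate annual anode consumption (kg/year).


Annual consumption = current * hours per year / capacity
Rate = 32.5 * 8760 / 2196 = 129.6 kg/year

129.6 kg/year


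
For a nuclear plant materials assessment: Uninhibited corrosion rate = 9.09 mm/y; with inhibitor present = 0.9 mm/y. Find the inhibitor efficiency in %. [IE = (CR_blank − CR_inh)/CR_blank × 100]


Apply the inhibitor-efficiency definition: IE = (CR_blank − CR_inh)/CR_blank × 100
IE = (9.09 − 0.9) / 9.09 × 100
IE = 8.19 / 9.09 × 100 = 90.1 %

90.1 %


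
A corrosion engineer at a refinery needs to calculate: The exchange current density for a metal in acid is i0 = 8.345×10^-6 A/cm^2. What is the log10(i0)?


i0 = 8.345×10^-6 A/cm^2
log10(i0) = -5.079

-5.079


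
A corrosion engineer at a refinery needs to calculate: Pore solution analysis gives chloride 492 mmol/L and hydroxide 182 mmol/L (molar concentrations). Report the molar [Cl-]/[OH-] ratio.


Threshold parameter = [Cl-] / [OH-] (molar basis; both in mmol/L, so units cancel)
Ratio = 492 / 182 = 2.7

2.7


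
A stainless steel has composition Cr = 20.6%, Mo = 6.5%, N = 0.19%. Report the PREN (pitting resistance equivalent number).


Apply the PREN formula: PREN = Cr + 3.3*Mo + 16*N
PREN = 20.6 + 3.3*6.5 + 16*0.19
PREN = 20.6 + 21.45 + 3.04 = 45.09

45.09


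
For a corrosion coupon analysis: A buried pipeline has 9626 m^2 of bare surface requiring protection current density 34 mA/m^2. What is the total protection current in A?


I = area * current density, then convert mA → A (÷1000)
I = 9626 * 34 / 1000 = 327.28 A

327.28 A


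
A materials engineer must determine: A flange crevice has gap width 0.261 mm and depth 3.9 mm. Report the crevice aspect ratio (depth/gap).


Aspect ratio = depth / gap
Ratio = 3.9 / 0.261 = 14.9

14.9


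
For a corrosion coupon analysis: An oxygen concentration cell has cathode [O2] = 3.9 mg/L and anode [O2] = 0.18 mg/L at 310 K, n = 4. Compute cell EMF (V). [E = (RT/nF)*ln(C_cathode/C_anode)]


Apply the Nernst concentration-cell relation: E = (RT/nF)*ln(C_cathode/C_anode)
RT/nF = 8.314*310/(4*96485) = 0.00667808 V
ln(3.9/0.18) = 3.07577
E = 0.00667808 * 3.07577 = 0.02054 V

0.02054 V


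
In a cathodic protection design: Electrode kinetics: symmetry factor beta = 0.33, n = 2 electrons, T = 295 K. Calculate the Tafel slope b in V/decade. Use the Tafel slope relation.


Apply the Tafel slope relation: b = 2.303*R*T/(beta*n*F)
Numerator: 2.303 * 8.314 * 295 = 5648.41
Denominator: 0.33 * 2 * 96485 = 63680.1
b = 5648.41 / 63680.1 = 0.089 V/decade

0.089 V/decade


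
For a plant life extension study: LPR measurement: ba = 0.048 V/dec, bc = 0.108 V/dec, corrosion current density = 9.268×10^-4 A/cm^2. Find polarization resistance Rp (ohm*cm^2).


Apply the Stern-Geary equation: Rp = ba*bc / (2.303*icorr*(ba+bc))
ba*bc = 0.048*0.108 = 0.005184
ba+bc = 0.156; 2.303*icorr*(ba+bc) = 2.303*9.268×10^-4*0.156 = 3.3296958×10^-4
Rp = 0.005184 / 3.3296958×10^-4 = 15.57 ohm*cm^2

15.57 ohm*cm^2


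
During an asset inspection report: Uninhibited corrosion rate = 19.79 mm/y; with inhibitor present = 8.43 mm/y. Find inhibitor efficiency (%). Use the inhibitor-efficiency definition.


Apply the inhibitor-efficiency definition: IE = (CR_blank − CR_inh)/CR_blank × 100
IE = (19.79 − 8.43) / 19.79 × 100
IE = 11.36 / 19.79 × 100 = 57.4 %

57.4 %


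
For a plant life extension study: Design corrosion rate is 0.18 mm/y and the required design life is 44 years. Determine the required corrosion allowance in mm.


Corrosion allowance = CR × design life
CA = 0.18 * 44 = 7.92 mm

7.92 mm


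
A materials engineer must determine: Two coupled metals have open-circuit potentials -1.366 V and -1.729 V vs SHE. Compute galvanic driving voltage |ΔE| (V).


Driving voltage is the absolute potential difference.
|ΔE| = |-1.366 − (-1.729)| = 0.363 V

0.363 V


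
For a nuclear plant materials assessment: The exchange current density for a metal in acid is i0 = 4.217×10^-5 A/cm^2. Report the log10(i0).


i0 = 4.217×10^-5 A/cm^2
log10(i0) = -4.375

-4.375


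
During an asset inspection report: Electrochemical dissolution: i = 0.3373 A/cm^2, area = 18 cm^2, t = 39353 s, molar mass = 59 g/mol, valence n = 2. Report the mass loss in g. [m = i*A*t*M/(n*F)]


Apply Faraday's law: m = i*A*t*M / (n*F)
Total charge passed Q = i*A*t = 0.3373*18*39353 = 238927.8042 C
m = Q*M/(n*F) = 238927.8042*59/(2*96485) = 73.05146 g

73.05146 g


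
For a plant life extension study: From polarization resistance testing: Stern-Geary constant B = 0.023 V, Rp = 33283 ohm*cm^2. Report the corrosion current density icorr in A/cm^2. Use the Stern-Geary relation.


Apply the Stern-Geary relation: icorr = B / Rp
icorr = 0.023 / 33283 = 6.91×10^-7 A/cm^2

6.91×10^-7 A/cm^2


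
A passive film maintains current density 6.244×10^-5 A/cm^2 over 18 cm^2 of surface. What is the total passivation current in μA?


I = i_pass * A, then convert A → μA (×10^6)
I = 6.244×10^-5 * 18 * 10^6 = 1123.92 μA

1123.92 μA


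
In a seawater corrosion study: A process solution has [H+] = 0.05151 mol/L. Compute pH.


pH = −log10[H+]
pH = −log10(0.05151) = 1.29

1.29


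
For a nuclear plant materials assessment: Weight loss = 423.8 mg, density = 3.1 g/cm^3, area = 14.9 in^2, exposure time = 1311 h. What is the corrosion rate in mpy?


Apply the mpy weight-loss relation: CR = 534 * W / (D * A * T)
Numerator: 534 * 423.8 = 226309.2
Denominator: 3.1 * 14.9 * 1311 = 60555.09
CR = 226309.2 / 60555.09 = 3.7372 mpy

3.7372 mpy


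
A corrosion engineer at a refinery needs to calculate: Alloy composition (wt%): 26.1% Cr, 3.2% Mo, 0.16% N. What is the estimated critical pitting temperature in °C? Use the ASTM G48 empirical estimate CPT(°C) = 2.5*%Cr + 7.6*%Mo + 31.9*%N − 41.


Apply the ASTM G48 empirical CPT estimate: CPT(°C) = 2.5*%Cr + 7.6*%Mo + 31.9*%N − 41
2.5*26.1 = 65.25; 7.6*3.2 = 24.32; 31.9*0.16 = 5.104
CPT = 65.25 + 24.32 + 5.104 − 41 = 53.674 °C
Rounded to 0.1 °C: CPT ≈ 53.7 °C

53.7 °C


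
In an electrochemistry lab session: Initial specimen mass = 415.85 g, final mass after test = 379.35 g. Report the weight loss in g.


Weight loss = initial − final
WL = 415.85 − 379.35 = 36.5 g

36.5 g


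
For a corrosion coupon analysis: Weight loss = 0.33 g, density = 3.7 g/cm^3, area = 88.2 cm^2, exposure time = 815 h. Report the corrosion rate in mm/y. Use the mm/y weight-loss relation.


Apply the mm/y weight-loss relation: CR = 87600 * W / (D * A * T)
Numerator: 87600 * 0.33 = 28908.0
Denominator: 3.7 * 88.2 * 815 = 265967.1
CR = 28908.0 / 265967.1 = 0.10869 mm/y

0.10869 mm/y


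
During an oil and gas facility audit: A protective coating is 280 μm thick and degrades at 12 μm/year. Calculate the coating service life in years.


Service life = thickness / degradation rate
Life = 280 / 12 = 23.3 years

23.3 years


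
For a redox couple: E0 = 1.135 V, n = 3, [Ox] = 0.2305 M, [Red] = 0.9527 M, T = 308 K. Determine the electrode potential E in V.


Apply the Nernst equation: E = E0 + (RT/nF)*ln([Ox]/[Red])
Step 1: RT/nF = 8.314*308/(3*96485) = 0.00884667 V
Step 2: [Ox]/[Red] = 0.2305/0.9527 = 0.241944
Step 3: ln(0.241944) = -1.419049
Step 4: correction = 0.00884667 * -1.419049 = -0.0126 V
E = 1.135 + -0.0126 = 1.1224 V

1.1224 V


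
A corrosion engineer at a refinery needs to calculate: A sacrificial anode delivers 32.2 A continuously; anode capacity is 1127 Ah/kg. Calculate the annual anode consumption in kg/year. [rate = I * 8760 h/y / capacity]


Annual consumption = current * hours per year / capacity
Rate = 32.2 * 8760 / 1127 = 250.3 kg/year

250.3 kg/year


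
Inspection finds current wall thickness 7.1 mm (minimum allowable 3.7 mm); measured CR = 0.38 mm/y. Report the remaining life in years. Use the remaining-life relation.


Apply the remaining-life relation: RL = (t_current − t_min) / CR
RL = (7.1 − 3.7) / 0.38 = 3.4 / 0.38 = 8.9 years

8.9 years


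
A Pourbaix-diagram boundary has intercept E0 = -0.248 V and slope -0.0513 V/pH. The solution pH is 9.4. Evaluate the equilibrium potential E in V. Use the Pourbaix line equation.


Apply the Pourbaix line equation: E = E0 + slope*pH
E = -0.248 + (-0.0513)*9.4 = -0.248 + (-0.48222) = -0.73022 V
Rounded to 3 decimal places: E = -0.730 V

-0.730 V


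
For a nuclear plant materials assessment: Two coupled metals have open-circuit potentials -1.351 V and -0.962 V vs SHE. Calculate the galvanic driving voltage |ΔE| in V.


Driving voltage is the absolute potential difference.
|ΔE| = |-1.351 − (-0.962)| = 0.389 V

0.389 V


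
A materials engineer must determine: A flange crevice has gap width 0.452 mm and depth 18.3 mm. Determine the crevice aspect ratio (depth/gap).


Aspect ratio = depth / gap
Ratio = 18.3 / 0.452 = 40.5

40.5


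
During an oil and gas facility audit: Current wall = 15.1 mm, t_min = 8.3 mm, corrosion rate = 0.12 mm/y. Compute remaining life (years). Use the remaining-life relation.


Apply the remaining-life relation: RL = (t_current − t_min) / CR
RL = (15.1 − 8.3) / 0.12 = 6.8 / 0.12 = 56.7 years

56.7 years


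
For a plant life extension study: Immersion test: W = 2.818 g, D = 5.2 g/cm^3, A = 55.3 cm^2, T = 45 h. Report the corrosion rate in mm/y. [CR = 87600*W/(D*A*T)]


Apply the mm/y weight-loss relation: CR = 87600 * W / (D * A * T)
Numerator: 87600 * 2.818 = 246856.8
Denominator: 5.2 * 55.3 * 45 = 12940.2
CR = 246856.8 / 12940.2 = 19.07674 mm/y

19.07674 mm/y


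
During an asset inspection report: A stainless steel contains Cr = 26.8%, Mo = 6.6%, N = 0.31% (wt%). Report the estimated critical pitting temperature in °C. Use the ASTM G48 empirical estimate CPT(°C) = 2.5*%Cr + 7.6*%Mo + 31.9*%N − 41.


Apply the ASTM G48 empirical CPT estimate: CPT(°C) = 2.5*%Cr + 7.6*%Mo + 31.9*%N − 41
2.5*26.8 = 67; 7.6*6.6 = 50.16; 31.9*0.31 = 9.889
CPT = 67 + 50.16 + 9.889 − 41 = 86.049 °C
Rounded to 0.1 °C: CPT ≈ 86.0 °C

86.0 °C


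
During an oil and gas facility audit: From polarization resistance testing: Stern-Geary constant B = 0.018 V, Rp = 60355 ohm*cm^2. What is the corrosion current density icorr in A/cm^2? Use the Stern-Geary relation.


Apply the Stern-Geary relation: icorr = B / Rp
icorr = 0.018 / 60355 = 2.982×10^-7 A/cm^2

2.982×10^-7 A/cm^2


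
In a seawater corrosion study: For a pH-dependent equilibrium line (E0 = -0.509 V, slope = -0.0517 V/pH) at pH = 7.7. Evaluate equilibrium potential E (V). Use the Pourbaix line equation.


Apply the Pourbaix line equation: E = E0 + slope*pH
E = -0.509 + (-0.0517)*7.7 = -0.509 + (-0.39809) = -0.90709 V
Rounded to 3 decimal places: E = -0.907 V

-0.907 V


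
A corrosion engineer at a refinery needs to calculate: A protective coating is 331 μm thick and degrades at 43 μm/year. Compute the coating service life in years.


Service life = thickness / degradation rate
Life = 331 / 43 = 7.7 years

7.7 years


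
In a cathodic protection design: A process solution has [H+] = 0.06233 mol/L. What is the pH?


pH = −log10[H+]
pH = −log10(0.06233) = 1.21

1.21


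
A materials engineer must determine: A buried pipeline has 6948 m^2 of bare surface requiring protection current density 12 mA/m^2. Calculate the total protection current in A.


I = area * current density, then convert mA → A (÷1000)
I = 6948 * 12 / 1000 = 83.38 A

83.38 A


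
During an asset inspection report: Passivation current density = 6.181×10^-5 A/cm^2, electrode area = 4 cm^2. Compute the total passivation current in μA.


I = i_pass * A, then convert A → μA (×10^6)
I = 6.181×10^-5 * 4 * 10^6 = 247.24 μA

247.24 μA


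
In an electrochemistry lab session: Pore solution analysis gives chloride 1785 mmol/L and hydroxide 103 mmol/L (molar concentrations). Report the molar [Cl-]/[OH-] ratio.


Threshold parameter = [Cl-] / [OH-] (molar basis; both in mmol/L, so units cancel)
Ratio = 1785 / 103 = 17.33

17.33


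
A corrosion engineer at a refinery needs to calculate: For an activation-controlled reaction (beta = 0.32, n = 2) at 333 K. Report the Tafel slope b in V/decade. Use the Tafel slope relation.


Apply the Tafel slope relation: b = 2.303*R*T/(beta*n*F)
Numerator: 2.303 * 8.314 * 333 = 6376.0
Denominator: 0.32 * 2 * 96485 = 61750.4
b = 6376.0 / 61750.4 = 0.1033 V/decade

0.1033 V/decade


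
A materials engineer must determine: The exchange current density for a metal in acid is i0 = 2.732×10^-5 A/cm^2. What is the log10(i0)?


i0 = 2.732×10^-5 A/cm^2
log10(i0) = -4.564

-4.564


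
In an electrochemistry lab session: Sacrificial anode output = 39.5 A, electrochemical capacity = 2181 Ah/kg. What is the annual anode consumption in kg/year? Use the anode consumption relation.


Annual consumption = current * hours per year / capacity
Rate = 39.5 * 8760 / 2181 = 158.7 kg/year

158.7 kg/year


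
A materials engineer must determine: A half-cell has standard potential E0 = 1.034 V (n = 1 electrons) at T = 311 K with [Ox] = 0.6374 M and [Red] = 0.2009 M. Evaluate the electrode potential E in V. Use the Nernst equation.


Apply the Nernst equation: E = E0 + (RT/nF)*ln([Ox]/[Red])
Step 1: RT/nF = 8.314*311/(1*96485) = 0.02679851 V
Step 2: [Ox]/[Red] = 0.6374/0.2009 = 3.172723
Step 3: ln(3.172723) = 1.15459
Step 4: correction = 0.02679851 * 1.15459 = 0.031 V
E = 1.034 + 0.031 = 1.065 V

1.065 V


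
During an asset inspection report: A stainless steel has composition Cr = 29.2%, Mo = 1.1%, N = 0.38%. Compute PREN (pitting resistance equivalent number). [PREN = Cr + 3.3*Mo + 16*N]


Apply the PREN formula: PREN = Cr + 3.3*Mo + 16*N
PREN = 29.2 + 3.3*1.1 + 16*0.38
PREN = 29.2 + 3.63 + 6.08 = 38.91

38.91


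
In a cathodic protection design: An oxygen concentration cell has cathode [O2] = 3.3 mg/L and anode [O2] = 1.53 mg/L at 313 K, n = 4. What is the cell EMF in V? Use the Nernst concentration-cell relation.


Apply the Nernst concentration-cell relation: E = (RT/nF)*ln(C_cathode/C_anode)
RT/nF = 8.314*313/(4*96485) = 0.00674271 V
ln(3.3/1.53) = 0.76865
E = 0.00674271 * 0.76865 = 0.00518 V

0.00518 V


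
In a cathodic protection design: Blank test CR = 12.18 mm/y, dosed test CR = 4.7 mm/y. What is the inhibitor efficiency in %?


Apply the inhibitor-efficiency definition: IE = (CR_blank − CR_inh)/CR_blank × 100
IE = (12.18 − 4.7) / 12.18 × 100
IE = 7.48 / 12.18 × 100 = 61.4 %

61.4 %


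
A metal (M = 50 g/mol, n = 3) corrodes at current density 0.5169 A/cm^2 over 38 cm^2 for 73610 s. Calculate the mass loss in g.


Apply Faraday's law: m = i*A*t*M / (n*F)
Total charge passed Q = i*A*t = 0.5169*38*73610 = 1445862.342 C
m = Q*M/(n*F) = 1445862.342*50/(3*96485) = 249.756 g

249.756 g


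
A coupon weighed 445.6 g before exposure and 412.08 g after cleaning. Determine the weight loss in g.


Weight loss = initial − final
WL = 445.6 − 412.08 = 33.52 g

33.52 g


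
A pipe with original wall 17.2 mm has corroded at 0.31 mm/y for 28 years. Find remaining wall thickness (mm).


Remaining wall = original − CR × time
t = 17.2 − 0.31*28 = 17.2 − 8.68 = 8.52 mm

8.52 mm
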